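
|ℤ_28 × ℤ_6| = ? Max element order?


|ℤ_28 × ℤ_6| = 28 × 6 = 168
Max element order = lcm(28,6) = 84
Cyclic? No (gcd=2)

|ℤ_28×ℤ_6| = 168, max element order = 84


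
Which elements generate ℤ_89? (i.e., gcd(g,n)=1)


g generates ℤ_n iff gcd(g,n) = 1
Prime factors of 89: 89
Generators are g ∈ {1,...,88} not divisible by any of these primes.
Generators: {1, 2, 3, 4, 5, 6, 7, 8, 9, 10, 11, 12, 13, 14, 15, 16, 17, 18, 19, 20, 21, 22, 23, 24, 25, 26, 27, 28, 29, 30, 31, 32, 33, 34, 35, 36, 37, 38, 39, 40, 41, 42, 43, 44, 45, 46, 47, 48, 49, 50, 51, 52, 53, 54, 55, 56, 57, 58, 59, 60, 61, 62, 63, 64, 65, 66, 67, 68, 69, 70, 71, 72, 73, 74, 75, 76, 77, 78, 79, 80, 81, 82, 83, 84, 85, 86, 87, 88}
Number of generators = φ(89) = 88

Generators of ℤ_89 = {1, 2, 3, 4, 5, 6, 7, 8, 9, 10, 11, 12, 13, 14, 15, 16, 17, 18, 19, 20, 21, 22, 23, 24, 25, 26, 27, 28, 29, 30, 31, 32, 33, 34, 35, 36, 37, 38, 39, 40, 41, 42, 43, 44, 45, 46, 47, 48, 49, 50, 51, 52, 53, 54, 55, 56, 57, 58, 59, 60, 61, 62, 63, 64, 65, 66, 67, 68, 69, 70, 71, 72, 73, 74, 75, 76, 77, 78, 79, 80, 81, 82, 83, 84, 85, 86, 87, 88}


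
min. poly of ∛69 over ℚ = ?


∛69 satisfies x³ - 69 = 0, irreducible over ℚ (no rational root; 69 is not a perfect cube)

Minimal polynomial: x³ - 69


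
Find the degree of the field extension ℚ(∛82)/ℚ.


∛82 has minimal polynomial x³ - 82 (irreducible over ℚ since 82 is not a perfect cube)

[ℚ(∛82)/ℚ] = 3


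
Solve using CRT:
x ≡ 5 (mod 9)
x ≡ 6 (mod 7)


m₁ = 9, m₂ = 7, gcd = 1, so CRT applies. M = m₁·m₂ = 63
Let M₁ = M/m₁ = 7, M₂ = M/m₂ = 9
Find y₁ ≡ M₁⁻¹ (mod m₁): 7⁻¹ ≡ 4 (mod 9)
Find y₂ ≡ M₂⁻¹ (mod m₂): 9⁻¹ ≡ 4 (mod 7)
x = a₁·M₁·y₁ + a₂·M₂·y₂ = 5·7·4 + 6·9·4 = 356
Reduce mod 63: x ≡ 41
Check: 41 mod 9 = 5 ✓, 41 mod 7 = 6 ✓

x ≡ 41 (mod 63)


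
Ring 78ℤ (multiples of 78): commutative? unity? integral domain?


78ℤ is a commutative ring under +,× but has no multiplicative identity (1 ∉ 78ℤ); it has no zero divisors, but without unity it is not an integral domain
Commutative: Yes
Integral domain: No
Has unity: No

78ℤ (multiples of 78): Commutative=Yes, Unity=No


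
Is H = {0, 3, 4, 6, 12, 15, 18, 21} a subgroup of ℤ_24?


Subgroup test for H = {0, 3, 4, 6, 12, 15, 18, 21} in (ℤ_24, +):
(1) 0 ∈ H? Yes
(2) Closure: for all a,b ∈ H, (a+b) mod 24 ∈ H? No  [counterexample: 3 + 4 = 7 ∉ H]
(3) Inverses: for all a ∈ H, -a mod 24 ∈ H? No

No, H is not a subgroup of ℤ_24


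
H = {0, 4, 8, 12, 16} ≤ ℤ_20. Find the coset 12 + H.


12 + H = {12 + h (mod 20) : h ∈ H}
12+0=12, 12+4=16, 12+8=0, 12+12=4, 12+16=8
12 + H = {0, 4, 8, 12, 16} = 0 + H

12 + H = {0, 4, 8, 12, 16}


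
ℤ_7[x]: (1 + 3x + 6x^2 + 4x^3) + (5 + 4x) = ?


Add coefficients mod 7:
x^0: 1 + 5 = 6 (mod 7)
x^1: 3 + 4 = 0 (mod 7)
x^2: 6 + 0 = 6 (mod 7)
x^3: 4 + 0 = 4 (mod 7)
Result: 6 + 6x^2 + 4x^3

f + g = 6 + 6x^2 + 4x^3


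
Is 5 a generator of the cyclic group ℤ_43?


g generates ℤ_n iff gcd(g, n) = 1
gcd(5, 43) = 1
Since gcd = 1, 5 is a generator.

Yes, 5 generates ℤ_43


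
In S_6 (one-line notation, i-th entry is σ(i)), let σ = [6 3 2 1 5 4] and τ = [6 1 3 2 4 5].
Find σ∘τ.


σ∘τ: apply τ first, then σ
1 →τ 6 →σ 4
2 →τ 1 →σ 6
3 →τ 3 →σ 2
4 →τ 2 →σ 3
5 →τ 4 →σ 1
6 →τ 5 →σ 5

σ∘τ = [4 6 2 3 1 5]


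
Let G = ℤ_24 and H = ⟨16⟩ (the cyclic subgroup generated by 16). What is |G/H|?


|⟨16⟩| = n / gcd(16, 24) = 24 / 8 = 3
H is normal (ℤ_24 is abelian).
|G/H| = |G| / |H| = 24 / 3 = 8

|G/H| = 8


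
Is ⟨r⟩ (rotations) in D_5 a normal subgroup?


H = ⟨r⟩ (rotations) in D_5
The rotation subgroup ⟨r⟩ has index 2 in D_5, so it is normal

Yes, normal subgroup


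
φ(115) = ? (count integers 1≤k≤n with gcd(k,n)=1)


Factor n: 115 = 5 × 23
φ(n) = n · ∏(1 - 1/p) over distinct primes p | n
φ(115) = 115 · (1 - 1/5) · (1 - 1/23) = 88

φ(115) = 88


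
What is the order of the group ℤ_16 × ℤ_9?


|A × B| = |A| · |B|
|ℤ_16 × ℤ_9| = 16 × 9 = 144

|ℤ_16 × ℤ_9| = 144


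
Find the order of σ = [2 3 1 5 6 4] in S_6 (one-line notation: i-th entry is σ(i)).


Cycle decomposition: (1 2 3) (4 5 6)
Cycle lengths: 3, 3
Order = lcm(3, 3) = 3

ord(σ) = 3


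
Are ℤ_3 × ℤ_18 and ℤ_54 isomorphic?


Comparing ℤ_3 × ℤ_18 and ℤ_54:
gcd(3,18) = 3 ≠ 1. Max element order in ℤ_3×ℤ_18 is lcm(3,18) = 18 < 54, so it has no element of order 54

No, ℤ_3 × ℤ_18 ≇ ℤ_54


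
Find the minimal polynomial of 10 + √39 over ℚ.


Let α = 10 + √39. Then α - 10 = √39, so (α - 10)² = 39, giving α² - 20α + 61 = 0. Degree 2 and α ∉ ℚ, so this is the minimal polynomial.

Minimal polynomial: x² - 20x + 61


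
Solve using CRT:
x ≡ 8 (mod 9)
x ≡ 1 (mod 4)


m₁ = 9, m₂ = 4, gcd = 1, so CRT applies. M = m₁·m₂ = 36
Let M₁ = M/m₁ = 4, M₂ = M/m₂ = 9
Find y₁ ≡ M₁⁻¹ (mod m₁): 4⁻¹ ≡ 7 (mod 9)
Find y₂ ≡ M₂⁻¹ (mod m₂): 9⁻¹ ≡ 1 (mod 4)
x = a₁·M₁·y₁ + a₂·M₂·y₂ = 8·4·7 + 1·9·1 = 233
Reduce mod 36: x ≡ 17
Check: 17 mod 9 = 8 ✓, 17 mod 4 = 1 ✓

x ≡ 17 (mod 36)


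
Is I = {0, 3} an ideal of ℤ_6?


Check ideal conditions for I = {0, 3} in ℤ_6:
(1) I is an additive subgroup? Yes
(2) For r ∈ ℤ_6 and a ∈ I: r·a ∈ I? Yes

Yes, I is an ideal of ℤ_6


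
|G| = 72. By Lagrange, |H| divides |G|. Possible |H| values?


Lagrange's theorem: |H| divides |G|
|G| = 72
Divisors of 72: 1, 2, 3, 4, 6, 8, 9, 12, 18, 24, 36, 72

Possible subgroup orders: {1, 2, 3, 4, 6, 8, 9, 12, 18, 24, 36, 72}


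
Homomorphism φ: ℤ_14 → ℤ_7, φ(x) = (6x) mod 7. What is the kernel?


Kernel = preimage of identity
ker(φ) = {x ∈ ℤ_14 : 6x ≡ 0 (mod 7)}. Since 7 | 14, φ is well-defined. The kernel is the cyclic subgroup ⟨7⟩ of ℤ_14 (order 2), i.e. {0, 7}

ker(φ) = {0, 7}


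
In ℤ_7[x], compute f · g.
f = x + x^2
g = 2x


Expand and collect like terms; reduce coefficients mod 7:
x^0: 0·0 = 0 ≡ 0 (mod 7)
x^1: 0·2 + 1·0 = 0 ≡ 0 (mod 7)
x^2: 1·2 + 1·0 = 2 ≡ 2 (mod 7)
x^3: 1·2 = 2 ≡ 2 (mod 7)
Result: 2x^2 + 2x^3

f · g = 2x^2 + 2x^3


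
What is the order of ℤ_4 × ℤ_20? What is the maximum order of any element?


|ℤ_4 × ℤ_20| = 4 × 20 = 80
Max element order = lcm(4,20) = 20
Cyclic? No (gcd=4)

|ℤ_4×ℤ_20| = 80, max element order = 20


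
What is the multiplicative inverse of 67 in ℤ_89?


Use the extended Euclidean algorithm to write 1 = 67·s + 89·t; then s mod 89 is the inverse.
Euclidean algorithm:
  67 = 0·89 + 67
  89 = 1·67 + 22
  67 = 3·22 + 1
  22 = 22·1 + 0
gcd(67,89) = 1
Back-substitution gives: 67·(4) + 89·(-3) = 1
So 67⁻¹ ≡ 4 ≡ 4 (mod 89)
Check: 67 × 4 = 268 ≡ 1 (mod 89) ✓

67⁻¹ ≡ 4 (mod 89)


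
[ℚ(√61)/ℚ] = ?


√61 has minimal polynomial x² - 61 (irreducible over ℚ since 61 is squarefree)

[ℚ(√61)/ℚ] = 2


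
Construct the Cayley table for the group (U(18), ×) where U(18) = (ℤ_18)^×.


Elements: {1, 5, 7, 11, 13, 17}
Operation: multiplication mod 18
Entry (a, b) = (a × b) mod 18

Cayley table:
   |  1 |  5 |  7 | 11 | 13 | 17
 1 |  1 |  5 |  7 | 11 | 13 | 17
 5 |  5 |  7 | 17 |  1 | 11 | 13
 7 |  7 | 17 | 13 |  5 |  1 | 11
11 | 11 |  1 |  5 | 13 | 17 |  7
13 | 13 | 11 |  1 | 17 |  7 |  5
17 | 17 | 13 | 11 |  7 |  5 |  1


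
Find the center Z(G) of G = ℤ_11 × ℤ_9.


Z(G) = {g ∈ G | gx = xg for all x ∈ G}
Direct product of abelian groups is abelian, so Z(G) = G

Z(ℤ_11 × ℤ_9) = ℤ_11 × ℤ_9


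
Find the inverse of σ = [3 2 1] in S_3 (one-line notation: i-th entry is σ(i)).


To find σ⁻¹, swap domain and range:
σ(1) = 3 → σ⁻¹(3) = 1
σ(2) = 2 → σ⁻¹(2) = 2
σ(3) = 1 → σ⁻¹(1) = 3

σ⁻¹ = [3 2 1]


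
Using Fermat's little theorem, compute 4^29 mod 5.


Fermat's little theorem: if p is prime and gcd(a,p)=1, then a^(p-1) ≡ 1 (mod p)
p = 5 is prime, gcd(4,5) = 1
Reduce exponent: 29 mod 4 = 1
So 4^29 ≡ 4^1 (mod 5)
4^1 mod 5 = 4

4^29 ≡ 4 (mod 5)


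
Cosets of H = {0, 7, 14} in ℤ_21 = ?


H = {0, 7, 14}, |H| = 3
Number of cosets = |G|/|H| = 21/3 = 7
0 + H = {0, 7, 14}
1 + H = {1, 8, 15}
2 + H = {2, 9, 16}
3 + H = {3, 10, 17}
4 + H = {4, 11, 18}
5 + H = {5, 12, 19}
6 + H = {6, 13, 20}

Cosets: 0+H={0,7,14}; 1+H={1,8,15}; 2+H={2,9,16}; 3+H={3,10,17}; 4+H={4,11,18}; 5+H={5,12,19}; 6+H={6,13,20}


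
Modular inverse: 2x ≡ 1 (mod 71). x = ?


Use the extended Euclidean algorithm to write 1 = 2·s + 71·t; then s mod 71 is the inverse.
Euclidean algorithm:
  2 = 0·71 + 2
  71 = 35·2 + 1
  2 = 2·1 + 0
gcd(2,71) = 1
Back-substitution gives: 2·(-35) + 71·(1) = 1
So 2⁻¹ ≡ -35 ≡ 36 (mod 71)
Check: 2 × 36 = 72 ≡ 1 (mod 71) ✓

2⁻¹ ≡ 36 (mod 71)


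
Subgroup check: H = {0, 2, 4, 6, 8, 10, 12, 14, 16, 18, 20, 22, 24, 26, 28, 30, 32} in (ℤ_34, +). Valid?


Subgroup test for H = {0, 2, 4, 6, 8, 10, 12, 14, 16, 18, 20, 22, 24, 26, 28, 30, 32} in (ℤ_34, +):
(1) 0 ∈ H? Yes
(2) Closure: for all a,b ∈ H, (a+b) mod 34 ∈ H? Yes
(3) Inverses: for all a ∈ H, -a mod 34 ∈ H? Yes

Yes, H is a subgroup of ℤ_34


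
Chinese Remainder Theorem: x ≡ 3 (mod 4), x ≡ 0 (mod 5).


m₁ = 4, m₂ = 5, gcd = 1, so CRT applies. M = m₁·m₂ = 20
Let M₁ = M/m₁ = 5, M₂ = M/m₂ = 4
Find y₁ ≡ M₁⁻¹ (mod m₁): 5⁻¹ ≡ 1 (mod 4)
Find y₂ ≡ M₂⁻¹ (mod m₂): 4⁻¹ ≡ 4 (mod 5)
x = a₁·M₁·y₁ + a₂·M₂·y₂ = 3·5·1 + 0·4·4 = 15
Reduce mod 20: x ≡ 15
Check: 15 mod 4 = 3 ✓, 15 mod 5 = 0 ✓

x ≡ 15 (mod 20)


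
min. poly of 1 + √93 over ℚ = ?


Let α = 1 + √93. Then α - 1 = √93, so (α - 1)² = 93, giving α² - 2α - 92 = 0. Degree 2 and α ∉ ℚ, so this is the minimal polynomial.

Minimal polynomial: x² - 2x - 92


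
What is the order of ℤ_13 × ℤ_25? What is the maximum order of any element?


|ℤ_13 × ℤ_25| = 13 × 25 = 325
Max element order = lcm(13,25) = 325
Cyclic? Yes (gcd=1)

|ℤ_13×ℤ_25| = 325, max element order = 325


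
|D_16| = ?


|D_n| = 2n (n rotations and n reflections)
|D_16| = 2×16 = 32

|D_16| = 32


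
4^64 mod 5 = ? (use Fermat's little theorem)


Fermat's little theorem: if p is prime and gcd(a,p)=1, then a^(p-1) ≡ 1 (mod p)
p = 5 is prime, gcd(4,5) = 1
Reduce exponent: 64 mod 4 = 0
So 4^64 ≡ 4^0 (mod 5)
4^0 = 1

4^64 ≡ 1 (mod 5)


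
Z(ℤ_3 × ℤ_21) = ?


Z(G) = {g ∈ G | gx = xg for all x ∈ G}
Direct product of abelian groups is abelian, so Z(G) = G

Z(ℤ_3 × ℤ_21) = ℤ_3 × ℤ_21


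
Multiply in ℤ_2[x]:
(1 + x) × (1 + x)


Expand and collect like terms; reduce coefficients mod 2:
x^0: 1·1 = 1 ≡ 1 (mod 2)
x^1: 1·1 + 1·1 = 2 ≡ 0 (mod 2)
x^2: 1·1 = 1 ≡ 1 (mod 2)
Result: 1 + x^2

f · g = 1 + x^2


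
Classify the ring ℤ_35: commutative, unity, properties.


ℤ_35 is a commutative ring with unity 1; 35 = 5×7 is composite, so 5·7 ≡ 0 gives zero divisors (not an integral domain)
Commutative: Yes
Integral domain: No
Has unity: Yes

ℤ_35: Commutative=Yes, Unity=Yes


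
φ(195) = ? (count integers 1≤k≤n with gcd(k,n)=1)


Factor n: 195 = 3 × 5 × 13
φ(n) = n · ∏(1 - 1/p) over distinct primes p | n
φ(195) = 195 · (1 - 1/3) · (1 - 1/5) · (1 - 1/13) = 96

φ(195) = 96


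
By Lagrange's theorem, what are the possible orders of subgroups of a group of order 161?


Lagrange's theorem: |H| divides |G|
|G| = 161
Divisors of 161: 1, 7, 23, 161

Possible subgroup orders: {1, 7, 23, 161}


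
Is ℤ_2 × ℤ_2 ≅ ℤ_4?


Comparing ℤ_2 × ℤ_2 and ℤ_4:
gcd(2,2) = 2 ≠ 1. Max element order in ℤ_2×ℤ_2 is lcm(2,2) = 2 < 4, so it has no element of order 4

No, ℤ_2 × ℤ_2 ≇ ℤ_4


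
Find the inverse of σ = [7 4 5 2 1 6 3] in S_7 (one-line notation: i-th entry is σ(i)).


To find σ⁻¹, swap domain and range:
σ(1) = 7 → σ⁻¹(7) = 1
σ(2) = 4 → σ⁻¹(4) = 2
σ(3) = 5 → σ⁻¹(5) = 3
σ(4) = 2 → σ⁻¹(2) = 4
σ(5) = 1 → σ⁻¹(1) = 5
σ(6) = 6 → σ⁻¹(6) = 6
σ(7) = 3 → σ⁻¹(3) = 7

σ⁻¹ = [5 4 7 2 3 6 1]


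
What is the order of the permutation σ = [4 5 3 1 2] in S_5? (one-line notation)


Cycle decomposition: (1 4) (2 5)
Cycle lengths: 2, 2
Order = lcm(2, 2) = 2

ord(σ) = 2


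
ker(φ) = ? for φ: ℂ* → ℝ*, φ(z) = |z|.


Kernel = preimage of identity
ker(φ) = {z ∈ ℂ* | |z| = 1} = unit circle S¹

ker(φ) = S¹ (unit circle)


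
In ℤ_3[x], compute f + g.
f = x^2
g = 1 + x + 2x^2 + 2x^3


Add coefficients mod 3:
x^0: 0 + 1 = 1 (mod 3)
x^1: 0 + 1 = 1 (mod 3)
x^2: 1 + 2 = 0 (mod 3)
x^3: 0 + 2 = 2 (mod 3)
Result: 1 + x + 2x^3

f + g = 1 + x + 2x^3


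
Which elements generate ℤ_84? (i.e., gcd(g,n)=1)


g generates ℤ_n iff gcd(g,n) = 1
Prime factors of 84: 2, 3, 7
Generators are g ∈ {1,...,83} not divisible by any of these primes.
Generators: {1, 5, 11, 13, 17, 19, 23, 25, 29, 31, 37, 41, 43, 47, 53, 55, 59, 61, 65, 67, 71, 73, 79, 83}
Number of generators = φ(84) = 24

Generators of ℤ_84 = {1, 5, 11, 13, 17, 19, 23, 25, 29, 31, 37, 41, 43, 47, 53, 55, 59, 61, 65, 67, 71, 73, 79, 83}


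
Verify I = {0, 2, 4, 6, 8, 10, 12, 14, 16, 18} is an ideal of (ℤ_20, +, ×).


Check ideal conditions for I = {0, 2, 4, 6, 8, 10, 12, 14, 16, 18} in ℤ_20:
(1) I is an additive subgroup? Yes
(2) For r ∈ ℤ_20 and a ∈ I: r·a ∈ I? Yes

Yes, I is an ideal of ℤ_20


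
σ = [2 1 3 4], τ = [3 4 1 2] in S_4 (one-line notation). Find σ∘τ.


σ∘τ: apply τ first, then σ
1 →τ 3 →σ 3
2 →τ 4 →σ 4
3 →τ 1 →σ 2
4 →τ 2 →σ 1

σ∘τ = [3 4 2 1]


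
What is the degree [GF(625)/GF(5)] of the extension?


GF(625) = GF(5^4), so the extension degree is 4

[GF(625)/GF(5)] = 4


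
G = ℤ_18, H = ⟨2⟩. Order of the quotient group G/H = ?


|⟨2⟩| = n / gcd(2, 18) = 18 / 2 = 9
H is normal (ℤ_18 is abelian).
|G/H| = |G| / |H| = 18 / 9 = 2

|G/H| = 2


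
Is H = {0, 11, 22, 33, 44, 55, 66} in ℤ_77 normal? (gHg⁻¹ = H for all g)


H = {0, 11, 22, 33, 44, 55, 66} in ℤ_77
ℤ_77 is abelian; every subgroup of an abelian group is normal

Yes, normal subgroup


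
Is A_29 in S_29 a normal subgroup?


H = A_29 in S_29
A_29 has index 2 in S_29, and every subgroup of index 2 is normal

Yes, normal subgroup


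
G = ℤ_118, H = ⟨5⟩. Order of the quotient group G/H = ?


|⟨5⟩| = n / gcd(5, 118) = 118 / 1 = 118
H is normal (ℤ_118 is abelian).
|G/H| = |G| / |H| = 118 / 118 = 1

|G/H| = 1


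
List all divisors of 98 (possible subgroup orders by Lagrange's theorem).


Lagrange's theorem: |H| divides |G|
|G| = 98
Divisors of 98: 1, 2, 7, 14, 49, 98

Possible subgroup orders: {1, 2, 7, 14, 49, 98}


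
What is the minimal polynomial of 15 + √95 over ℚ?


Let α = 15 + √95. Then α - 15 = √95, so (α - 15)² = 95, giving α² - 30α + 130 = 0. Degree 2 and α ∉ ℚ, so this is the minimal polynomial.

Minimal polynomial: x² - 30x + 130


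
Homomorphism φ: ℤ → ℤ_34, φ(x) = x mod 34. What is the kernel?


Kernel = preimage of identity
ker(φ) = {x ∈ ℤ : x ≡ 0 (mod 34)} = 34ℤ = {0, ±34, ±68, ...}

ker(φ) = 34ℤ


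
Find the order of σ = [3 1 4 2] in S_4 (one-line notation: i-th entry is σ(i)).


Cycle decomposition: (1 3 4 2)
Cycle lengths: 4
Order = lcm(4) = 4

ord(σ) = 4


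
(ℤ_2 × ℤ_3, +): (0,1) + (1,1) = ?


Operation: componentwise addition mod (2, 3)
(0,1) + (1,1) = ((a₁+b₁) mod 2, (a₂+b₂) mod 3) with a = (0,1), b = (1,1)

(0,1) + (1,1) = (1,2)


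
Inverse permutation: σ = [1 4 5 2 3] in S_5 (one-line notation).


To find σ⁻¹, swap domain and range:
σ(1) = 1 → σ⁻¹(1) = 1
σ(2) = 4 → σ⁻¹(4) = 2
σ(3) = 5 → σ⁻¹(5) = 3
σ(4) = 2 → σ⁻¹(2) = 4
σ(5) = 3 → σ⁻¹(3) = 5

σ⁻¹ = [1 4 5 2 3]


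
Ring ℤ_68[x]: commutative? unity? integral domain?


ℤ_68 has zero divisors (2·34 ≡ 0), and these lift to constant zero divisors in ℤ_68[x]; so not an integral domain
Commutative: Yes
Integral domain: No
Has unity: Yes

ℤ_68[x]: Commutative=Yes, Unity=Yes


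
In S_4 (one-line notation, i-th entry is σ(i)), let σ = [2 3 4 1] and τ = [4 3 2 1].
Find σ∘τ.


σ∘τ: apply τ first, then σ
1 →τ 4 →σ 1
2 →τ 3 →σ 4
3 →τ 2 →σ 3
4 →τ 1 →σ 2

σ∘τ = [1 4 3 2]


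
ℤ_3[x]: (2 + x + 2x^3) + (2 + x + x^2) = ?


Add coefficients mod 3:
x^0: 2 + 2 = 1 (mod 3)
x^1: 1 + 1 = 2 (mod 3)
x^2: 0 + 1 = 1 (mod 3)
x^3: 2 + 0 = 2 (mod 3)
Result: 1 + 2x + x^2 + 2x^3

f + g = 1 + 2x + x^2 + 2x^3


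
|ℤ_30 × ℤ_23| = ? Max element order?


|ℤ_30 × ℤ_23| = 30 × 23 = 690
Max element order = lcm(30,23) = 690
Cyclic? Yes (gcd=1)

|ℤ_30×ℤ_23| = 690, max element order = 690


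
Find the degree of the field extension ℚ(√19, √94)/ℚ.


[ℚ(√19,√94):ℚ] = [ℚ(√19,√94):ℚ(√19)]·[ℚ(√19):ℚ] = 2·2 = 4

[ℚ(√19, √94)/ℚ] = 4


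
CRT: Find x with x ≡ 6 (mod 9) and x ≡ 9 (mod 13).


m₁ = 9, m₂ = 13, gcd = 1, so CRT applies. M = m₁·m₂ = 117
Let M₁ = M/m₁ = 13, M₂ = M/m₂ = 9
Find y₁ ≡ M₁⁻¹ (mod m₁): 13⁻¹ ≡ 7 (mod 9)
Find y₂ ≡ M₂⁻¹ (mod m₂): 9⁻¹ ≡ 3 (mod 13)
x = a₁·M₁·y₁ + a₂·M₂·y₂ = 6·13·7 + 9·9·3 = 789
Reduce mod 117: x ≡ 87
Check: 87 mod 9 = 6 ✓, 87 mod 13 = 9 ✓

x ≡ 87 (mod 117)


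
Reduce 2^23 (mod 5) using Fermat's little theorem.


Fermat's little theorem: if p is prime and gcd(a,p)=1, then a^(p-1) ≡ 1 (mod p)
p = 5 is prime, gcd(2,5) = 1
Reduce exponent: 23 mod 4 = 3
So 2^23 ≡ 2^3 (mod 5)
2^3 mod 5 = 3

2^23 ≡ 3 (mod 5)


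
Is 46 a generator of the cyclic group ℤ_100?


g generates ℤ_n iff gcd(g, n) = 1
gcd(46, 100) = 2
Since gcd = 2 ≠ 1, ⟨46⟩ has order 50 < 100, so 46 is not a generator.

No, 46 does not generate ℤ_100


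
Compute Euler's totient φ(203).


Factor n: 203 = 7 × 29
φ(n) = n · ∏(1 - 1/p) over distinct primes p | n
φ(203) = 203 · (1 - 1/7) · (1 - 1/29) = 168

φ(203) = 168


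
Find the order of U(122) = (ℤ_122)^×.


U(n) is the group of units mod n; |U(n)| = φ(n)
|U(122)| = φ(122) = 60

|U(122) = (ℤ_122)^×| = 60


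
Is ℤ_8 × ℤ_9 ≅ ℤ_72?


Comparing ℤ_8 × ℤ_9 and ℤ_72:
gcd(8,9) = 1, so ℤ_8 × ℤ_9 ≅ ℤ_72 (CRT)

Yes, ℤ_8 × ℤ_9 ≅ ℤ_72


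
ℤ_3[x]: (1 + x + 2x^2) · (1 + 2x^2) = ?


Expand and collect like terms; reduce coefficients mod 3:
x^0: 1·1 = 1 ≡ 1 (mod 3)
x^1: 1·0 + 1·1 = 1 ≡ 1 (mod 3)
x^2: 1·2 + 1·0 + 2·1 = 4 ≡ 1 (mod 3)
x^3: 1·2 + 2·0 = 2 ≡ 2 (mod 3)
x^4: 2·2 = 4 ≡ 1 (mod 3)
Result: 1 + x + x^2 + 2x^3 + x^4

f · g = 1 + x + x^2 + 2x^3 + x^4


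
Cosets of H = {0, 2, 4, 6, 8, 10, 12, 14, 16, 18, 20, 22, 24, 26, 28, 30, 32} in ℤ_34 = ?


H = {0, 2, 4, 6, 8, 10, 12, 14, 16, 18, 20, 22, 24, 26, 28, 30, 32}, |H| = 17
Number of cosets = |G|/|H| = 34/17 = 2
0 + H = {0, 2, 4, 6, 8, 10, 12, 14, 16, 18, 20, 22, 24, 26, 28, 30, 32}
1 + H = {1, 3, 5, 7, 9, 11, 13, 15, 17, 19, 21, 23, 25, 27, 29, 31, 33}

Cosets: 0+H={0,2,4,6,8,10,12,14,16,18,20,22,24,26,28,30,32}; 1+H={1,3,5,7,9,11,13,15,17,19,21,23,25,27,29,31,33}


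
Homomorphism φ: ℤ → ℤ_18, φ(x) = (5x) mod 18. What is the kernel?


Kernel = preimage of identity
ker(φ) = {x ∈ ℤ : 5x ≡ 0 (mod 18)}. gcd(5,18) = 1, so 5x ≡ 0 (mod 18) ⟺ x ≡ 0 (mod 18/1 = 18). Hence ker(φ) = 18ℤ

ker(φ) = 18ℤ


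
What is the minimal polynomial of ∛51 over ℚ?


∛51 satisfies x³ - 51 = 0, irreducible over ℚ (no rational root; 51 is not a perfect cube)

Minimal polynomial: x³ - 51


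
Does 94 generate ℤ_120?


g generates ℤ_n iff gcd(g, n) = 1
gcd(94, 120) = 2
Since gcd = 2 ≠ 1, ⟨94⟩ has order 60 < 120, so 94 is not a generator.

No, 94 does not generate ℤ_120


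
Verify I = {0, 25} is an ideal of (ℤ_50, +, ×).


Check ideal conditions for I = {0, 25} in ℤ_50:
(1) I is an additive subgroup? Yes
(2) For r ∈ ℤ_50 and a ∈ I: r·a ∈ I? Yes

Yes, I is an ideal of ℤ_50


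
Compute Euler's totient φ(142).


Factor n: 142 = 2 × 71
φ(n) = n · ∏(1 - 1/p) over distinct primes p | n
φ(142) = 142 · (1 - 1/2) · (1 - 1/71) = 70

φ(142) = 70


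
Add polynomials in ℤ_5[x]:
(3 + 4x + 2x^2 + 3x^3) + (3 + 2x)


Add coefficients mod 5:
x^0: 3 + 3 = 1 (mod 5)
x^1: 4 + 2 = 1 (mod 5)
x^2: 2 + 0 = 2 (mod 5)
x^3: 3 + 0 = 3 (mod 5)
Result: 1 + x + 2x^2 + 3x^3

f + g = 1 + x + 2x^2 + 3x^3


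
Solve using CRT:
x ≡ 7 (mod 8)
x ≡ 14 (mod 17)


m₁ = 8, m₂ = 17, gcd = 1, so CRT applies. M = m₁·m₂ = 136
Let M₁ = M/m₁ = 17, M₂ = M/m₂ = 8
Find y₁ ≡ M₁⁻¹ (mod m₁): 17⁻¹ ≡ 1 (mod 8)
Find y₂ ≡ M₂⁻¹ (mod m₂): 8⁻¹ ≡ 15 (mod 17)
x = a₁·M₁·y₁ + a₂·M₂·y₂ = 7·17·1 + 14·8·15 = 1799
Reduce mod 136: x ≡ 31
Check: 31 mod 8 = 7 ✓, 31 mod 17 = 14 ✓

x ≡ 31 (mod 136)


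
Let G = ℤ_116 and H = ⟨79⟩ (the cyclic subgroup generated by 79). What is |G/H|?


|⟨79⟩| = n / gcd(79, 116) = 116 / 1 = 116
H is normal (ℤ_116 is abelian).
|G/H| = |G| / |H| = 116 / 116 = 1

|G/H| = 1


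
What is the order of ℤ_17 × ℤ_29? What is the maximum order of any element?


|ℤ_17 × ℤ_29| = 17 × 29 = 493
Max element order = lcm(17,29) = 493
Cyclic? Yes (gcd=1)

|ℤ_17×ℤ_29| = 493, max element order = 493


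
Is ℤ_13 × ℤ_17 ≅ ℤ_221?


Comparing ℤ_13 × ℤ_17 and ℤ_221:
gcd(13,17) = 1, so ℤ_13 × ℤ_17 ≅ ℤ_221 (CRT)

Yes, ℤ_13 × ℤ_17 ≅ ℤ_221


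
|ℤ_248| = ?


ℤ_n has n elements.

|ℤ_248| = 248


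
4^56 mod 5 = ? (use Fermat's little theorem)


Fermat's little theorem: if p is prime and gcd(a,p)=1, then a^(p-1) ≡ 1 (mod p)
p = 5 is prime, gcd(4,5) = 1
Reduce exponent: 56 mod 4 = 0
So 4^56 ≡ 4^0 (mod 5)
4^0 = 1

4^56 ≡ 1 (mod 5)


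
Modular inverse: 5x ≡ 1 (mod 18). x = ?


Use the extended Euclidean algorithm to write 1 = 5·s + 18·t; then s mod 18 is the inverse.
Euclidean algorithm:
  5 = 0·18 + 5
  18 = 3·5 + 3
  5 = 1·3 + 2
  3 = 1·2 + 1
  2 = 2·1 + 0
gcd(5,18) = 1
Back-substitution gives: 5·(-7) + 18·(2) = 1
So 5⁻¹ ≡ -7 ≡ 11 (mod 18)
Check: 5 × 11 = 55 ≡ 1 (mod 18) ✓

5⁻¹ ≡ 11 (mod 18)


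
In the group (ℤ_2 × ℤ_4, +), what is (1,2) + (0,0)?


Operation: componentwise addition mod (2, 4)
(1,2) + (0,0) = ((a₁+b₁) mod 2, (a₂+b₂) mod 4) with a = (1,2), b = (0,0)

(1,2) + (0,0) = (1,2)


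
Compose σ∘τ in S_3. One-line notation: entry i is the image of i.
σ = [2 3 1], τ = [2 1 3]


σ∘τ: apply τ first, then σ
1 →τ 2 →σ 3
2 →τ 1 →σ 2
3 →τ 3 →σ 1

σ∘τ = [3 2 1]


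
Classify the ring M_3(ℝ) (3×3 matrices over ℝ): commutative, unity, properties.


Matrix multiplication is non-commutative for n ≥ 2; the identity matrix I is the unity; singular matrices give zero divisors, so not an integral domain
Commutative: No
Integral domain: No
Has unity: Yes

M_3(ℝ) (3×3 matrices over ℝ): Commutative=No, Unity=Yes


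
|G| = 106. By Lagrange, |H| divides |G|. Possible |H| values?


Lagrange's theorem: |H| divides |G|
|G| = 106
Divisors of 106: 1, 2, 53, 106

Possible subgroup orders: {1, 2, 53, 106}


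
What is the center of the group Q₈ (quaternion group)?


Z(G) = {g ∈ G | gx = xg for all x ∈ G}
In Q₈ = {±1, ±i, ±j, ±k}, only ±1 commute with every element

Z(Q₈ (quaternion group)) = {1, -1}


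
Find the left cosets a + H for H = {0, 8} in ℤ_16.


H = {0, 8}, |H| = 2
Number of cosets = |G|/|H| = 16/2 = 8
0 + H = {0, 8}
1 + H = {1, 9}
2 + H = {2, 10}
3 + H = {3, 11}
4 + H = {4, 12}
5 + H = {5, 13}
6 + H = {6, 14}
7 + H = {7, 15}

Cosets: 0+H={0,8}; 1+H={1,9}; 2+H={2,10}; 3+H={3,11}; 4+H={4,12}; 5+H={5,13}; 6+H={6,14}; 7+H={7,15}


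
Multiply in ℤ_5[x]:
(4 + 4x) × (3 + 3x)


Expand and collect like terms; reduce coefficients mod 5:
x^0: 4·3 = 12 ≡ 2 (mod 5)
x^1: 4·3 + 4·3 = 24 ≡ 4 (mod 5)
x^2: 4·3 = 12 ≡ 2 (mod 5)
Result: 2 + 4x + 2x^2

f · g = 2 + 4x + 2x^2


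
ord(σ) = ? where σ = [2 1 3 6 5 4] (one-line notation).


Cycle decomposition: (1 2) (4 6)
Cycle lengths: 2, 2
Order = lcm(2, 2) = 2

ord(σ) = 2


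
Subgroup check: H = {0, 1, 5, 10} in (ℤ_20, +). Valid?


Subgroup test for H = {0, 1, 5, 10} in (ℤ_20, +):
(1) 0 ∈ H? Yes
(2) Closure: for all a,b ∈ H, (a+b) mod 20 ∈ H? No  [counterexample: 1 + 1 = 2 ∉ H]
(3) Inverses: for all a ∈ H, -a mod 20 ∈ H? No

No, H is not a subgroup of ℤ_20


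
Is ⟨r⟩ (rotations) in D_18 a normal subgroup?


H = ⟨r⟩ (rotations) in D_18
The rotation subgroup ⟨r⟩ has index 2 in D_18, so it is normal

Yes, normal subgroup


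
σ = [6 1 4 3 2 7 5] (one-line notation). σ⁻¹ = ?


To find σ⁻¹, swap domain and range:
σ(1) = 6 → σ⁻¹(6) = 1
σ(2) = 1 → σ⁻¹(1) = 2
σ(3) = 4 → σ⁻¹(4) = 3
σ(4) = 3 → σ⁻¹(3) = 4
σ(5) = 2 → σ⁻¹(2) = 5
σ(6) = 7 → σ⁻¹(7) = 6
σ(7) = 5 → σ⁻¹(5) = 7

σ⁻¹ = [2 5 4 3 7 1 6]


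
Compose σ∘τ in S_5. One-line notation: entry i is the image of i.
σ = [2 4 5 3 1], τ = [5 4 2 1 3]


σ∘τ: apply τ first, then σ
1 →τ 5 →σ 1
2 →τ 4 →σ 3
3 →τ 2 →σ 4
4 →τ 1 →σ 2
5 →τ 3 →σ 5

σ∘τ = [1 3 4 2 5]


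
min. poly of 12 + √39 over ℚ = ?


Let α = 12 + √39. Then α - 12 = √39, so (α - 12)² = 39, giving α² - 24α + 105 = 0. Degree 2 and α ∉ ℚ, so this is the minimal polynomial.

Minimal polynomial: x² - 24x + 105


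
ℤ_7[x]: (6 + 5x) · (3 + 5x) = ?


Expand and collect like terms; reduce coefficients mod 7:
x^0: 6·3 = 18 ≡ 4 (mod 7)
x^1: 6·5 + 5·3 = 45 ≡ 3 (mod 7)
x^2: 5·5 = 25 ≡ 4 (mod 7)
Result: 4 + 3x + 4x^2

f · g = 4 + 3x + 4x^2


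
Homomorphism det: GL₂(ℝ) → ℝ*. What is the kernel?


Kernel = preimage of identity
ker(det) = {A | det(A) = 1} = SL₂(ℝ)

ker(det) = SL₂(ℝ)


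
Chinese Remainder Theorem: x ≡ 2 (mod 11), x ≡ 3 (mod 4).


m₁ = 11, m₂ = 4, gcd = 1, so CRT applies. M = m₁·m₂ = 44
Let M₁ = M/m₁ = 4, M₂ = M/m₂ = 11
Find y₁ ≡ M₁⁻¹ (mod m₁): 4⁻¹ ≡ 3 (mod 11)
Find y₂ ≡ M₂⁻¹ (mod m₂): 11⁻¹ ≡ 3 (mod 4)
x = a₁·M₁·y₁ + a₂·M₂·y₂ = 2·4·3 + 3·11·3 = 123
Reduce mod 44: x ≡ 35
Check: 35 mod 11 = 2 ✓, 35 mod 4 = 3 ✓

x ≡ 35 (mod 44)


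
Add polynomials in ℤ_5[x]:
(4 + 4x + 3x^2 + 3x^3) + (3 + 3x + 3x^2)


Add coefficients mod 5:
x^0: 4 + 3 = 2 (mod 5)
x^1: 4 + 3 = 2 (mod 5)
x^2: 3 + 3 = 1 (mod 5)
x^3: 3 + 0 = 3 (mod 5)
Result: 2 + 2x + x^2 + 3x^3

f + g = 2 + 2x + x^2 + 3x^3


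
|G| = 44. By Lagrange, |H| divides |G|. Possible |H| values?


Lagrange's theorem: |H| divides |G|
|G| = 44
Divisors of 44: 1, 2, 4, 11, 22, 44

Possible subgroup orders: {1, 2, 4, 11, 22, 44}


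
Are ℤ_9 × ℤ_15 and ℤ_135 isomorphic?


Comparing ℤ_9 × ℤ_15 and ℤ_135:
gcd(9,15) = 3 ≠ 1. Max element order in ℤ_9×ℤ_15 is lcm(9,15) = 45 < 135, so it has no element of order 135

No, ℤ_9 × ℤ_15 ≇ ℤ_135


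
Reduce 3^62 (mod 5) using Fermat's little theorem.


Fermat's little theorem: if p is prime and gcd(a,p)=1, then a^(p-1) ≡ 1 (mod p)
p = 5 is prime, gcd(3,5) = 1
Reduce exponent: 62 mod 4 = 2
So 3^62 ≡ 3^2 (mod 5)
3^2 mod 5 = 4

3^62 ≡ 4 (mod 5)


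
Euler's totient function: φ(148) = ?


Factor n: 148 = 2^2 × 37
φ(n) = n · ∏(1 - 1/p) over distinct primes p | n
φ(148) = 148 · (1 - 1/2) · (1 - 1/37) = 72

φ(148) = 72


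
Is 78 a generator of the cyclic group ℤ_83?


g generates ℤ_n iff gcd(g, n) = 1
gcd(78, 83) = 1
Since gcd = 1, 78 is a generator.

Yes, 78 generates ℤ_83


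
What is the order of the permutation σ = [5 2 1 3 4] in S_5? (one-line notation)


Cycle decomposition: (1 5 4 3)
Cycle lengths: 4
Order = lcm(4) = 4

ord(σ) = 4


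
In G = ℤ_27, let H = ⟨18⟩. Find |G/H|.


|⟨18⟩| = n / gcd(18, 27) = 27 / 9 = 3
H is normal (ℤ_27 is abelian).
|G/H| = |G| / |H| = 27 / 3 = 9

|G/H| = 9


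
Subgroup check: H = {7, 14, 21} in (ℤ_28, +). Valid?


Subgroup test for H = {7, 14, 21} in (ℤ_28, +):
(1) 0 ∈ H? No
(2) Closure: for all a,b ∈ H, (a+b) mod 28 ∈ H? No  [counterexample: 7 + 21 = 0 ∉ H]
(3) Inverses: for all a ∈ H, -a mod 28 ∈ H? Yes

No, H is not a subgroup of ℤ_28


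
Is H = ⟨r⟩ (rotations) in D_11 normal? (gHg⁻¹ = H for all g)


H = ⟨r⟩ (rotations) in D_11
The rotation subgroup ⟨r⟩ has index 2 in D_11, so it is normal

Yes, normal subgroup


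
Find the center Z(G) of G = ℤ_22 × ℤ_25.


Z(G) = {g ∈ G | gx = xg for all x ∈ G}
Direct product of abelian groups is abelian, so Z(G) = G

Z(ℤ_22 × ℤ_25) = ℤ_22 × ℤ_25


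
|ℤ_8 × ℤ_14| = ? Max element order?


|ℤ_8 × ℤ_14| = 8 × 14 = 112
Max element order = lcm(8,14) = 56
Cyclic? No (gcd=2)

|ℤ_8×ℤ_14| = 112, max element order = 56


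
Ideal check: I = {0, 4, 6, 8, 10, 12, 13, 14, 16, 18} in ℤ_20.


Check ideal conditions for I = {0, 4, 6, 8, 10, 12, 13, 14, 16, 18} in ℤ_20:
(1) I is an additive subgroup? No
(2) For r ∈ ℤ_20 and a ∈ I: r·a ∈ I? No  [counterexample: r=3, a=13, r·a mod 20 = 19 ∉ I]

No, I is not an ideal of ℤ_20


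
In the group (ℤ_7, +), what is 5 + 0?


Operation: addition mod 7
5 + 0 = (a + b) mod 7 with a = 5, b = 0

5 + 0 = 5


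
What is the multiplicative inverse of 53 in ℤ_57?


Use the extended Euclidean algorithm to write 1 = 53·s + 57·t; then s mod 57 is the inverse.
Euclidean algorithm:
  53 = 0·57 + 53
  57 = 1·53 + 4
  53 = 13·4 + 1
  4 = 4·1 + 0
gcd(53,57) = 1
Back-substitution gives: 53·(14) + 57·(-13) = 1
So 53⁻¹ ≡ 14 ≡ 14 (mod 57)
Check: 53 × 14 = 742 ≡ 1 (mod 57) ✓

53⁻¹ ≡ 14 (mod 57)


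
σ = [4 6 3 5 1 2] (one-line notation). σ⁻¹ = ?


To find σ⁻¹, swap domain and range:
σ(1) = 4 → σ⁻¹(4) = 1
σ(2) = 6 → σ⁻¹(6) = 2
σ(3) = 3 → σ⁻¹(3) = 3
σ(4) = 5 → σ⁻¹(5) = 4
σ(5) = 1 → σ⁻¹(1) = 5
σ(6) = 2 → σ⁻¹(2) = 6

σ⁻¹ = [5 6 3 1 4 2]


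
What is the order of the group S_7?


|S_n| = n! (number of permutations of n symbols)
|S_7| = 7! = 5040

|S_7| = 5040


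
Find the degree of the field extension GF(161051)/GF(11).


GF(161051) = GF(11^5), so the extension degree is 5

[GF(161051)/GF(11)] = 5


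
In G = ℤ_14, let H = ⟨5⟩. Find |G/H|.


|⟨5⟩| = n / gcd(5, 14) = 14 / 1 = 14
H is normal (ℤ_14 is abelian).
|G/H| = |G| / |H| = 14 / 14 = 1

|G/H| = 1


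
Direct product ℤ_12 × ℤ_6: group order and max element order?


|ℤ_12 × ℤ_6| = 12 × 6 = 72
Max element order = lcm(12,6) = 12
Cyclic? No (gcd=6)

|ℤ_12×ℤ_6| = 72, max element order = 12


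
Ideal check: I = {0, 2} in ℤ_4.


Check ideal conditions for I = {0, 2} in ℤ_4:
(1) I is an additive subgroup? Yes
(2) For r ∈ ℤ_4 and a ∈ I: r·a ∈ I? Yes

Yes, I is an ideal of ℤ_4


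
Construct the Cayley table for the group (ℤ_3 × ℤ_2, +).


Elements: {(0,0), (0,1), (1,0), (1,1), (2,0), (2,1)}
Operation: componentwise addition mod (3, 2)
Entry (a, b) = ((a₁+b₁) mod 3, (a₂+b₂) mod 2)

Cayley table:
      | (0,0) | (0,1) | (1,0) | (1,1) | (2,0) | (2,1)
(0,0) | (0,0) | (0,1) | (1,0) | (1,1) | (2,0) | (2,1)
(0,1) | (0,1) | (0,0) | (1,1) | (1,0) | (2,1) | (2,0)
(1,0) | (1,0) | (1,1) | (2,0) | (2,1) | (0,0) | (0,1)
(1,1) | (1,1) | (1,0) | (2,1) | (2,0) | (0,1) | (0,0)
(2,0) | (2,0) | (2,1) | (0,0) | (0,1) | (1,0) | (1,1)
(2,1) | (2,1) | (2,0) | (0,1) | (0,0) | (1,1) | (1,0)


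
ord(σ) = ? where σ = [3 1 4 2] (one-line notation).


Cycle decomposition: (1 3 4 2)
Cycle lengths: 4
Order = lcm(4) = 4

ord(σ) = 4


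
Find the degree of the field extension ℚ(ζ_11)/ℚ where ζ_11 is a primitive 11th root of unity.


[ℚ(ζ_n):ℚ] = deg Φ_n(x) = φ(n). Here φ(11) = 10

[ℚ(ζ_11)/ℚ where ζ_11 is a primitive 11th root of unity] = 10


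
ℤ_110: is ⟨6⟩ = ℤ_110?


g generates ℤ_n iff gcd(g, n) = 1
gcd(6, 110) = 2
Since gcd = 2 ≠ 1, ⟨6⟩ has order 55 < 110, so 6 is not a generator.

No, 6 does not generate ℤ_110


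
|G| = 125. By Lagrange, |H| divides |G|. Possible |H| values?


Lagrange's theorem: |H| divides |G|
|G| = 125
Divisors of 125: 1, 5, 25, 125

Possible subgroup orders: {1, 5, 25, 125}


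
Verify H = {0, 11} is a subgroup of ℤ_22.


Subgroup test for H = {0, 11} in (ℤ_22, +):
(1) 0 ∈ H? Yes
(2) Closure: for all a,b ∈ H, (a+b) mod 22 ∈ H? Yes
(3) Inverses: for all a ∈ H, -a mod 22 ∈ H? Yes

Yes, H is a subgroup of ℤ_22


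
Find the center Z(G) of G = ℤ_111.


Z(G) = {g ∈ G | gx = xg for all x ∈ G}
ℤ_111 is abelian, so Z(G) = G

Z(ℤ_111) = ℤ_111


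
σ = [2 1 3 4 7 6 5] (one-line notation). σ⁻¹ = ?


To find σ⁻¹, swap domain and range:
σ(1) = 2 → σ⁻¹(2) = 1
σ(2) = 1 → σ⁻¹(1) = 2
σ(3) = 3 → σ⁻¹(3) = 3
σ(4) = 4 → σ⁻¹(4) = 4
σ(5) = 7 → σ⁻¹(7) = 5
σ(6) = 6 → σ⁻¹(6) = 6
σ(7) = 5 → σ⁻¹(5) = 7

σ⁻¹ = [2 1 3 4 7 6 5]


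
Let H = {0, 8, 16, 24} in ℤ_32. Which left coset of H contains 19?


19 + H = {19 + h (mod 32) : h ∈ H}
19+0=19, 19+8=27, 19+16=3, 19+24=11
19 + H = {3, 11, 19, 27} = 3 + H

19 + H = {3, 11, 19, 27}


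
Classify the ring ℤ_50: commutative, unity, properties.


ℤ_50 is a commutative ring with unity 1; 50 = 2×25 is composite, so 2·25 ≡ 0 gives zero divisors (not an integral domain)
Commutative: Yes
Integral domain: No
Has unity: Yes

ℤ_50: Commutative=Yes, Unity=Yes


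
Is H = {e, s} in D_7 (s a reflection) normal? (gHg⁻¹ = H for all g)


H = {e, s} in D_7 (s a reflection)
r·s·r⁻¹ = sr⁻² ≠ s for n ≥ 3, so {e, s} is not closed under conjugation

No, not a normal subgroup


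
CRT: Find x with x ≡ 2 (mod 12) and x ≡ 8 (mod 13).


m₁ = 12, m₂ = 13, gcd = 1, so CRT applies. M = m₁·m₂ = 156
Let M₁ = M/m₁ = 13, M₂ = M/m₂ = 12
Find y₁ ≡ M₁⁻¹ (mod m₁): 13⁻¹ ≡ 1 (mod 12)
Find y₂ ≡ M₂⁻¹ (mod m₂): 12⁻¹ ≡ 12 (mod 13)
x = a₁·M₁·y₁ + a₂·M₂·y₂ = 2·13·1 + 8·12·12 = 1178
Reduce mod 156: x ≡ 86
Check: 86 mod 12 = 2 ✓, 86 mod 13 = 8 ✓

x ≡ 86 (mod 156)


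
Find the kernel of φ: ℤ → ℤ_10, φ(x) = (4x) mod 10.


Kernel = preimage of identity
ker(φ) = {x ∈ ℤ : 4x ≡ 0 (mod 10)}. gcd(4,10) = 2, so 4x ≡ 0 (mod 10) ⟺ x ≡ 0 (mod 10/2 = 5). Hence ker(φ) = 5ℤ

ker(φ) = 5ℤ


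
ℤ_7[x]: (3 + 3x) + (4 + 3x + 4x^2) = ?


Add coefficients mod 7:
x^0: 3 + 4 = 0 (mod 7)
x^1: 3 + 3 = 6 (mod 7)
x^2: 0 + 4 = 4 (mod 7)
Result: 6x + 4x^2

f + g = 6x + 4x^2


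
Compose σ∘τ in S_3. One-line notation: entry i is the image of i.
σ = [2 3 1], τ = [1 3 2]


σ∘τ: apply τ first, then σ
1 →τ 1 →σ 2
2 →τ 3 →σ 1
3 →τ 2 →σ 3

σ∘τ = [2 1 3]


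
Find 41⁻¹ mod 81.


Use the extended Euclidean algorithm to write 1 = 41·s + 81·t; then s mod 81 is the inverse.
Euclidean algorithm:
  41 = 0·81 + 41
  81 = 1·41 + 40
  41 = 1·40 + 1
  40 = 40·1 + 0
gcd(41,81) = 1
Back-substitution gives: 41·(2) + 81·(-1) = 1
So 41⁻¹ ≡ 2 ≡ 2 (mod 81)
Check: 41 × 2 = 82 ≡ 1 (mod 81) ✓

41⁻¹ ≡ 2 (mod 81)


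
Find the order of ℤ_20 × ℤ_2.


|A × B| = |A| · |B|
|ℤ_20 × ℤ_2| = 20 × 2 = 40

|ℤ_20 × ℤ_2| = 40


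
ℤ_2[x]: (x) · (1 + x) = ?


Expand and collect like terms; reduce coefficients mod 2:
x^0: 0·1 = 0 ≡ 0 (mod 2)
x^1: 0·1 + 1·1 = 1 ≡ 1 (mod 2)
x^2: 1·1 = 1 ≡ 1 (mod 2)
Result: x + x^2

f · g = x + x^2


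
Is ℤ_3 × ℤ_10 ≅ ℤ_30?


Comparing ℤ_3 × ℤ_10 and ℤ_30:
gcd(3,10) = 1, so ℤ_3 × ℤ_10 ≅ ℤ_30 (CRT)

Yes, ℤ_3 × ℤ_10 ≅ ℤ_30


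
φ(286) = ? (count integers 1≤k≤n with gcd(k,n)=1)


Factor n: 286 = 2 × 11 × 13
φ(n) = n · ∏(1 - 1/p) over distinct primes p | n
φ(286) = 286 · (1 - 1/2) · (1 - 1/11) · (1 - 1/13) = 120

φ(286) = 120


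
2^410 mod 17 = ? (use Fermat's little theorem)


Fermat's little theorem: if p is prime and gcd(a,p)=1, then a^(p-1) ≡ 1 (mod p)
p = 17 is prime, gcd(2,17) = 1
Reduce exponent: 410 mod 16 = 10
So 2^410 ≡ 2^10 (mod 17)
2^10 mod 17 = 4

2^410 ≡ 4 (mod 17)


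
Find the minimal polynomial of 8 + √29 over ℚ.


Let α = 8 + √29. Then α - 8 = √29, so (α - 8)² = 29, giving α² - 16α + 35 = 0. Degree 2 and α ∉ ℚ, so this is the minimal polynomial.

Minimal polynomial: x² - 16x + 35


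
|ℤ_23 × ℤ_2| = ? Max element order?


|ℤ_23 × ℤ_2| = 23 × 2 = 46
Max element order = lcm(23,2) = 46
Cyclic? Yes (gcd=1)

|ℤ_23×ℤ_2| = 46, max element order = 46


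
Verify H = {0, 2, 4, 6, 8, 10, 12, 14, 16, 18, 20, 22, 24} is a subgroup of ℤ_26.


Subgroup test for H = {0, 2, 4, 6, 8, 10, 12, 14, 16, 18, 20, 22, 24} in (ℤ_26, +):
(1) 0 ∈ H? Yes
(2) Closure: for all a,b ∈ H, (a+b) mod 26 ∈ H? Yes
(3) Inverses: for all a ∈ H, -a mod 26 ∈ H? Yes

Yes, H is a subgroup of ℤ_26


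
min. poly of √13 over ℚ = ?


√13 satisfies x² - 13 = 0, irreducible over ℚ since 13 is squarefree

Minimal polynomial: x² - 13


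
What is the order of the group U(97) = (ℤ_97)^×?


U(n) is the group of units mod n; |U(n)| = φ(n)
|U(97)| = φ(97) = 96

|U(97) = (ℤ_97)^×| = 96


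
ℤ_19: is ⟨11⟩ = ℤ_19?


g generates ℤ_n iff gcd(g, n) = 1
gcd(11, 19) = 1
Since gcd = 1, 11 is a generator.

Yes, 11 generates ℤ_19


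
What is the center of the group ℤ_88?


Z(G) = {g ∈ G | gx = xg for all x ∈ G}
ℤ_88 is abelian, so Z(G) = G

Z(ℤ_88) = ℤ_88


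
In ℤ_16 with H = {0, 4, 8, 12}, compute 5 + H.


5 + H = {5 + h (mod 16) : h ∈ H}
5+0=5, 5+4=9, 5+8=13, 5+12=1
5 + H = {1, 5, 9, 13} = 1 + H

5 + H = {1, 5, 9, 13}


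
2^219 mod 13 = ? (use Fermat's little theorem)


Fermat's little theorem: if p is prime and gcd(a,p)=1, then a^(p-1) ≡ 1 (mod p)
p = 13 is prime, gcd(2,13) = 1
Reduce exponent: 219 mod 12 = 3
So 2^219 ≡ 2^3 (mod 13)
2^3 mod 13 = 8

2^219 ≡ 8 (mod 13)


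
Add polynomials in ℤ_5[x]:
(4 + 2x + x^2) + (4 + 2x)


Add coefficients mod 5:
x^0: 4 + 4 = 3 (mod 5)
x^1: 2 + 2 = 4 (mod 5)
x^2: 1 + 0 = 1 (mod 5)
Result: 3 + 4x + x^2

f + g = 3 + 4x + x^2


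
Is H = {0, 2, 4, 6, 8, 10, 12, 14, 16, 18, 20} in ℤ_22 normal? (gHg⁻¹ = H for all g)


H = {0, 2, 4, 6, 8, 10, 12, 14, 16, 18, 20} in ℤ_22
ℤ_22 is abelian; every subgroup of an abelian group is normal

Yes, normal subgroup


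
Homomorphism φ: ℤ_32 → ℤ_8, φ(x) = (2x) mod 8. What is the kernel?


Kernel = preimage of identity
ker(φ) = {x ∈ ℤ_32 : 2x ≡ 0 (mod 8)}. Since 8 | 32, φ is well-defined. The kernel is the cyclic subgroup ⟨4⟩ of ℤ_32 (order 8), i.e. {0, 4, 8, 12, 16, 20, 24, 28}

ker(φ) = {0, 4, 8, 12, 16, 20, 24, 28}


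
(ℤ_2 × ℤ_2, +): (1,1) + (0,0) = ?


Operation: componentwise addition mod (2, 2)
(1,1) + (0,0) = ((a₁+b₁) mod 2, (a₂+b₂) mod 2) with a = (1,1), b = (0,0)

(1,1) + (0,0) = (1,1)


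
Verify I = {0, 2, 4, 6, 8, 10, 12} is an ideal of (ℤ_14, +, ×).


Check ideal conditions for I = {0, 2, 4, 6, 8, 10, 12} in ℤ_14:
(1) I is an additive subgroup? Yes
(2) For r ∈ ℤ_14 and a ∈ I: r·a ∈ I? Yes

Yes, I is an ideal of ℤ_14
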